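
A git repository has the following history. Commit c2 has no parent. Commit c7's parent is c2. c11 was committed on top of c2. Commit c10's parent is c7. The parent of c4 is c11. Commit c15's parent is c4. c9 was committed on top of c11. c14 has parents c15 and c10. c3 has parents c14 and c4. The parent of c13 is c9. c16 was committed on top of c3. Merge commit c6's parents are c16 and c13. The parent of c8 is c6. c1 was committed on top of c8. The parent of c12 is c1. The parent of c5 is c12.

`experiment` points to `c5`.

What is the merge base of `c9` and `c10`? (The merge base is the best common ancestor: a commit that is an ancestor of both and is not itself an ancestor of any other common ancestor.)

c2

Ancestors of c9: {c11, c2, c9}.
Ancestors of c10: {c10, c2, c7}.
Common ancestors: {c2}.
The only common ancestor is c2, so it is the merge base.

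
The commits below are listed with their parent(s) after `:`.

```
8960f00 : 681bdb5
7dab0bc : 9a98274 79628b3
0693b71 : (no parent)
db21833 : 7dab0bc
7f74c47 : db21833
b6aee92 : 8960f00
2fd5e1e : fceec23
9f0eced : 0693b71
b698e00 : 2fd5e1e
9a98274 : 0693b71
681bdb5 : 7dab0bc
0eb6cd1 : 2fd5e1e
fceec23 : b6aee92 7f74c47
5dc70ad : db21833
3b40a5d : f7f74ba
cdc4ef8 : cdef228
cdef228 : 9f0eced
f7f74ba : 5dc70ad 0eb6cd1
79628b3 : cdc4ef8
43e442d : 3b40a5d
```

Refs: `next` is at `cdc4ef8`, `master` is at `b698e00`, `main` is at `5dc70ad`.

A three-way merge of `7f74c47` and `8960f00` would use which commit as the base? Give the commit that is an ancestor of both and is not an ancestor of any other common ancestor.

Ancestors of 7f74c47: {0693b71, 79628b3, 7dab0bc, 7f74c47, 9a98274, 9f0eced, cdc4ef8, cdef228, db21833}.
Ancestors of 8960f00: {0693b71, 681bdb5, 79628b3, 7dab0bc, 8960f00, 9a98274, 9f0eced, cdc4ef8, cdef228}.
Common ancestors: {0693b71, 79628b3, 7dab0bc, 9a98274, 9f0eced, cdc4ef8, cdef228}.
Among these, 7dab0bc is not an ancestor of any other common ancestor — it is the merge base.

7dab0bc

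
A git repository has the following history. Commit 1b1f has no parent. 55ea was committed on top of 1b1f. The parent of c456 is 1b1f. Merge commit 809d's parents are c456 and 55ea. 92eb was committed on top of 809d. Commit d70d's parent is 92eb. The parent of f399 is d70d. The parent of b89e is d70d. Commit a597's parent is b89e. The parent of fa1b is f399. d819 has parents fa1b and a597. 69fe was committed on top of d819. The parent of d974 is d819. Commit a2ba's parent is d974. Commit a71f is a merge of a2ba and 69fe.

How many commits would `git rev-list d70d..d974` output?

Reachable from d974: {1b1f, 55ea, 809d, 92eb, a597, b89e, c456, d70d, d819, d974, f399, fa1b}.
Reachable from d70d: {1b1f, 55ea, 809d, 92eb, c456, d70d}.
In d974's history but not d70d's: {a597, b89e, d819, d974, f399, fa1b} — 6 commits.

6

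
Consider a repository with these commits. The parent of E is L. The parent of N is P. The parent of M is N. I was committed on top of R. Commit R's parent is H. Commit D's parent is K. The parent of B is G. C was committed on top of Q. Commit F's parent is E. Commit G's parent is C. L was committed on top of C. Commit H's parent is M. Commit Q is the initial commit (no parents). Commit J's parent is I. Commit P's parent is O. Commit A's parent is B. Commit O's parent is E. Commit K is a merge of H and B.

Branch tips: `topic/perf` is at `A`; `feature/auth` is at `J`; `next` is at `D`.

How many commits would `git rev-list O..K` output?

Reachable from K: {B, C, E, G, H, K, L, M, N, O, P, Q}.
Reachable from O: {C, E, L, O, Q}.
In K's history but not O's: {B, G, H, K, M, N, P} — 7 commits.

7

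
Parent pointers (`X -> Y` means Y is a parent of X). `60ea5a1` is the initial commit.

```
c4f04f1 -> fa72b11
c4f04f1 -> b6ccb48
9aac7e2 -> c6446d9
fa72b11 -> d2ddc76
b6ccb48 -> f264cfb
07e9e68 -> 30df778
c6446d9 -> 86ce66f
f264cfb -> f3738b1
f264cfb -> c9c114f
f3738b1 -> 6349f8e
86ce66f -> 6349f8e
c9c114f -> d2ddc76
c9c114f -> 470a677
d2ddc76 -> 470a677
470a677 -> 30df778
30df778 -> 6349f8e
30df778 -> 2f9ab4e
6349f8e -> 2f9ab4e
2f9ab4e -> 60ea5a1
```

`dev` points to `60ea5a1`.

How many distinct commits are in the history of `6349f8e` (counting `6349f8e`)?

3

Walking parent pointers from 6349f8e: reachable set = {2f9ab4e, 60ea5a1, 6349f8e}.
That is 3 commits.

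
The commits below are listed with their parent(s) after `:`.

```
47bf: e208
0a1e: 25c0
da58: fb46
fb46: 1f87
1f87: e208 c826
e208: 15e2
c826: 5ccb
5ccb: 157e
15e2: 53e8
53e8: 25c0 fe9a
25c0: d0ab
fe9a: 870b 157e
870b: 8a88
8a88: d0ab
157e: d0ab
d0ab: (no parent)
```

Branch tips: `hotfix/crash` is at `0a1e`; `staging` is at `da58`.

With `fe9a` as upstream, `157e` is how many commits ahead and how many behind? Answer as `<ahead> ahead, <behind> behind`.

Reachable from 157e: {157e, d0ab}.
Reachable from fe9a: {157e, 870b, 8a88, d0ab, fe9a}.
Only in 157e's history (ahead): {} — 0.
Only in fe9a's history (behind): {870b, 8a88, fe9a} — 3.

0 ahead, 3 behind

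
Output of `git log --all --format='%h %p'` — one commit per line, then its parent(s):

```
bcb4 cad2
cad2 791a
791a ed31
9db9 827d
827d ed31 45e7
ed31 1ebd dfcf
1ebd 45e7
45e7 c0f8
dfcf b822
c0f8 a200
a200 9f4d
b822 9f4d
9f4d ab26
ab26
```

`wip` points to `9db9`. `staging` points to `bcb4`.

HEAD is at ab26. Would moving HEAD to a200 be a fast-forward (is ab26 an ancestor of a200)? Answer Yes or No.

A fast-forward from ab26 to a200 is possible iff ab26 is an ancestor of a200.
Ancestors of a200: {9f4d, a200, ab26}.
ab26 is among them, so fast-forward is possible.

Yes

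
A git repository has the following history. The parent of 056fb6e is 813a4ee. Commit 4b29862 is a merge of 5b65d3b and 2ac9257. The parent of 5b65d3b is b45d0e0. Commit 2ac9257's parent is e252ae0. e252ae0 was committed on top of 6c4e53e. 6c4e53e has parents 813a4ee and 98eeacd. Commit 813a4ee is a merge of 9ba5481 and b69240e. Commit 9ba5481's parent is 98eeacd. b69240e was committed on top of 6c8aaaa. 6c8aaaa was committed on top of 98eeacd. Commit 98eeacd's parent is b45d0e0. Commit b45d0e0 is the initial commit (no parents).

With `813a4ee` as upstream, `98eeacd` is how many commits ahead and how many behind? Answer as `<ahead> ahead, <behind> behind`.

0 ahead, 4 behind

Reachable from 98eeacd: {98eeacd, b45d0e0}.
Reachable from 813a4ee: {6c8aaaa, 813a4ee, 98eeacd, 9ba5481, b45d0e0, b69240e}.
Only in 98eeacd's history (ahead): {} — 0.
Only in 813a4ee's history (behind): {6c8aaaa, 813a4ee, 9ba5481, b69240e} — 4.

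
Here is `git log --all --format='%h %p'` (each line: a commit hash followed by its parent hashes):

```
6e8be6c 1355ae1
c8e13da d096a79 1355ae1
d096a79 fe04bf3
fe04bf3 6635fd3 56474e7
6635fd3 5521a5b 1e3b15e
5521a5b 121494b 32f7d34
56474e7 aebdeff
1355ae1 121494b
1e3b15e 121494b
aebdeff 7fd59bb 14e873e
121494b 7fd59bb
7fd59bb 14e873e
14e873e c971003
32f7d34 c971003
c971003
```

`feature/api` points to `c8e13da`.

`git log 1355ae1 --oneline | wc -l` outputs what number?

5

Walking parent pointers from 1355ae1: reachable set = {121494b, 1355ae1, 14e873e, 7fd59bb, c971003}.
That is 5 commits.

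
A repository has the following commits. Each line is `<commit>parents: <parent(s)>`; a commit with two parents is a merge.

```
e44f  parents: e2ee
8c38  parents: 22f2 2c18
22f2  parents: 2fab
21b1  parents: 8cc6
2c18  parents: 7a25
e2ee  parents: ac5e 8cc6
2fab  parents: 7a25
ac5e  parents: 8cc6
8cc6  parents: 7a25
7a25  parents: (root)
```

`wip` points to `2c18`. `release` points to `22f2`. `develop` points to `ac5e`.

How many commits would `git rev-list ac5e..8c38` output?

4

Reachable from 8c38: {22f2, 2c18, 2fab, 7a25, 8c38}.
Reachable from ac5e: {7a25, 8cc6, ac5e}.
In 8c38's history but not ac5e's: {22f2, 2c18, 2fab, 8c38} — 4 commits.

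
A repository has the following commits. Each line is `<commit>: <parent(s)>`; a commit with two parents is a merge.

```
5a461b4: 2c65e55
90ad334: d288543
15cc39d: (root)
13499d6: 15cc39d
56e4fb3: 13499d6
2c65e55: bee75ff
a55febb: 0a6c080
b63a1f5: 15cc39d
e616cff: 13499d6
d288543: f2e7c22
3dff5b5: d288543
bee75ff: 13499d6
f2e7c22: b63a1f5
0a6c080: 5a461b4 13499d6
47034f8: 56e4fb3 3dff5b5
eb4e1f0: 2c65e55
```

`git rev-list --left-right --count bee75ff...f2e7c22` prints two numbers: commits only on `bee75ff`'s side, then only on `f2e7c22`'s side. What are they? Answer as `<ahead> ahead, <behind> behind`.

2 ahead, 2 behind

Reachable from bee75ff: {13499d6, 15cc39d, bee75ff}.
Reachable from f2e7c22: {15cc39d, b63a1f5, f2e7c22}.
Only in bee75ff's history (ahead): {13499d6, bee75ff} — 2.
Only in f2e7c22's history (behind): {b63a1f5, f2e7c22} — 2.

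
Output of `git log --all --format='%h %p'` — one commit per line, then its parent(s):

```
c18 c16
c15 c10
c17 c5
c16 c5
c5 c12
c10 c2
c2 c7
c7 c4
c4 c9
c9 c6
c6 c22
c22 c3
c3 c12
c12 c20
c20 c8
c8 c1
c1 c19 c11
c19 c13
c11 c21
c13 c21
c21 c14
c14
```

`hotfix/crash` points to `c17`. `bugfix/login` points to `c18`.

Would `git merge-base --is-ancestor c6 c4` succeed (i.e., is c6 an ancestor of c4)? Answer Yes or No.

Yes

Ancestors of c4 (commits reachable by following parents): {c1, c11, c12, c13, c14, c19, c20, c21, c22, c3, c4, c6, c8, c9}.
c6 is in that set, so it is an ancestor of c4.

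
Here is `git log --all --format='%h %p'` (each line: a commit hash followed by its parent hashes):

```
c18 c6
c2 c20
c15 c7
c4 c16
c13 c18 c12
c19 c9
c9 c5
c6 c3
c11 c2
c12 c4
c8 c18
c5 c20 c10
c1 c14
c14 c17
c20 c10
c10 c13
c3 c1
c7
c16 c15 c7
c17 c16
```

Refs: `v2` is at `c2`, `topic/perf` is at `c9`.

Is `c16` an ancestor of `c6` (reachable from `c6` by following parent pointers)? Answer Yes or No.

Yes

Ancestors of c6 (commits reachable by following parents): {c1, c14, c15, c16, c17, c3, c6, c7}.
c16 is in that set, so it is an ancestor of c6.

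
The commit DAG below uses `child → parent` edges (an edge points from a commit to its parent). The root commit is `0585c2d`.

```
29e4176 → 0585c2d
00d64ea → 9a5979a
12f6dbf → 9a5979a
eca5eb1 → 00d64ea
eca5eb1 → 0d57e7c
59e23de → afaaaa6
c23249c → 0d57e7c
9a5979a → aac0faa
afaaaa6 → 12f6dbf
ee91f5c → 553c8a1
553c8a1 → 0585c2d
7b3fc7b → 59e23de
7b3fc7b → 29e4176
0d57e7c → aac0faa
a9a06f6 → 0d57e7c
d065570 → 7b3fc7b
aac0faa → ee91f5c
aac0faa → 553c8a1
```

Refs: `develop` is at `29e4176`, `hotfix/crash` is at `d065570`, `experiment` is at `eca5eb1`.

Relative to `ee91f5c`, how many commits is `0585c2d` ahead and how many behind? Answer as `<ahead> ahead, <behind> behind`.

0 ahead, 2 behind

Reachable from 0585c2d: {0585c2d}.
Reachable from ee91f5c: {0585c2d, 553c8a1, ee91f5c}.
Only in 0585c2d's history (ahead): {} — 0.
Only in ee91f5c's history (behind): {553c8a1, ee91f5c} — 2.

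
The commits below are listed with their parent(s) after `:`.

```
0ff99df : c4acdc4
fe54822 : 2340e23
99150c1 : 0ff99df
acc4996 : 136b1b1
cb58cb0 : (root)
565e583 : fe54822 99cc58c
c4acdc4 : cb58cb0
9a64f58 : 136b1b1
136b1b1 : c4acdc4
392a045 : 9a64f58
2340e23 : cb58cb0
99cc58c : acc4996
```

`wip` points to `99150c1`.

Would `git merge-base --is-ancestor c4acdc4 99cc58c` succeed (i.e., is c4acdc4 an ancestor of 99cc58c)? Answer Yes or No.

Yes

Ancestors of 99cc58c (commits reachable by following parents): {136b1b1, 99cc58c, acc4996, c4acdc4, cb58cb0}.
c4acdc4 is in that set, so it is an ancestor of 99cc58c.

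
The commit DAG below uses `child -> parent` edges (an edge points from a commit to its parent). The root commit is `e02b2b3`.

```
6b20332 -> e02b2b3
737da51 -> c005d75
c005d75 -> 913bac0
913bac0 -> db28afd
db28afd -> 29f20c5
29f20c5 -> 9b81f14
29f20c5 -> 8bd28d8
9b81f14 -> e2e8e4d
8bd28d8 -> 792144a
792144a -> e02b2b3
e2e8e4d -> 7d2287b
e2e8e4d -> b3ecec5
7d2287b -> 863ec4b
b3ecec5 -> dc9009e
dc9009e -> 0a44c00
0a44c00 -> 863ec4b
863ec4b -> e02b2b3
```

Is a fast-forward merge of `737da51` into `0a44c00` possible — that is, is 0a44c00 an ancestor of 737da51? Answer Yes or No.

Yes

A fast-forward from 0a44c00 to 737da51 is possible iff 0a44c00 is an ancestor of 737da51.
Ancestors of 737da51: {0a44c00, 29f20c5, 737da51, 792144a, 7d2287b, 863ec4b, 8bd28d8, 913bac0, 9b81f14, b3ecec5, c005d75, db28afd, dc9009e, e02b2b3, e2e8e4d}.
0a44c00 is among them, so fast-forward is possible.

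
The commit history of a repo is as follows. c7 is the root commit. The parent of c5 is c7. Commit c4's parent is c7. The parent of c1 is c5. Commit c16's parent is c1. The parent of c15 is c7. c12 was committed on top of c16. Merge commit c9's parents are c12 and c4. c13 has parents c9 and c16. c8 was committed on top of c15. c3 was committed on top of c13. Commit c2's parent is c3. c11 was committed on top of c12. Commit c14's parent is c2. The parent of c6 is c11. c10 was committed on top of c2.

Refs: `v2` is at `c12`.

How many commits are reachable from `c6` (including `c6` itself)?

7

Walking parent pointers from c6: reachable set = {c1, c11, c12, c16, c5, c6, c7}.
That is 7 commits.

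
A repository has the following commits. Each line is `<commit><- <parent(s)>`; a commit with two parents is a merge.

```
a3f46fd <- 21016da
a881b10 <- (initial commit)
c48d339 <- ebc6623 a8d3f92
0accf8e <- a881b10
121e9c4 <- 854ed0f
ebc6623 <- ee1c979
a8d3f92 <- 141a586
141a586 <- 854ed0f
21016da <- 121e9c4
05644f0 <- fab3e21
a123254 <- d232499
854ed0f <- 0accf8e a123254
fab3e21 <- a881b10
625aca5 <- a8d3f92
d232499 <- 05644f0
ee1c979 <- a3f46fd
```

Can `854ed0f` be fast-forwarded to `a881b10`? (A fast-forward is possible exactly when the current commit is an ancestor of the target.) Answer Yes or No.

A fast-forward from 854ed0f to a881b10 is possible iff 854ed0f is an ancestor of a881b10.
Ancestors of a881b10: {a881b10}.
854ed0f is not among them, so fast-forward is not possible.

No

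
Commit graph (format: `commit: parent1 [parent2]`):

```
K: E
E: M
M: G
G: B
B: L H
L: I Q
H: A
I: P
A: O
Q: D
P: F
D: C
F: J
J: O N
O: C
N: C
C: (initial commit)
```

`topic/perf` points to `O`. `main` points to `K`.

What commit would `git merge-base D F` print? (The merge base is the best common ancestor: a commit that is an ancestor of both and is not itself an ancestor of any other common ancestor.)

C

Ancestors of D: {C, D}.
Ancestors of F: {C, F, J, N, O}.
Common ancestors: {C}.
The only common ancestor is C, so it is the merge base.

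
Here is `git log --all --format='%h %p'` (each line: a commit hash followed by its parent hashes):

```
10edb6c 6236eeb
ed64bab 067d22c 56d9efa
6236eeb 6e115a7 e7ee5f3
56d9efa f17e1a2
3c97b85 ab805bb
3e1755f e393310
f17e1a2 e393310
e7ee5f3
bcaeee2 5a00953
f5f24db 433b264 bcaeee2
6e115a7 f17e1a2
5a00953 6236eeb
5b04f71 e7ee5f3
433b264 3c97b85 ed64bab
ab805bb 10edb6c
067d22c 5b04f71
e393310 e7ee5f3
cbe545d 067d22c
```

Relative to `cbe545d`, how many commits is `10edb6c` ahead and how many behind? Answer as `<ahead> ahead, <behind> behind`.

5 ahead, 3 behind

Reachable from 10edb6c: {10edb6c, 6236eeb, 6e115a7, e393310, e7ee5f3, f17e1a2}.
Reachable from cbe545d: {067d22c, 5b04f71, cbe545d, e7ee5f3}.
Only in 10edb6c's history (ahead): {10edb6c, 6236eeb, 6e115a7, e393310, f17e1a2} — 5.
Only in cbe545d's history (behind): {067d22c, 5b04f71, cbe545d} — 3.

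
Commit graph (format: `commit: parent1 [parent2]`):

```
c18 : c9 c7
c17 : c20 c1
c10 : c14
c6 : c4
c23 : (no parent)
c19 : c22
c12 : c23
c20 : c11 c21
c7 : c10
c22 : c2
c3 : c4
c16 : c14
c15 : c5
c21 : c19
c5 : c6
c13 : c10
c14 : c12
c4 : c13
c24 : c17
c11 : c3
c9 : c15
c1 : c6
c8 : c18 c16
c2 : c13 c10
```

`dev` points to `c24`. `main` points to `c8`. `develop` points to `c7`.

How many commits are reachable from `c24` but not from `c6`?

Reachable from c24: {c1, c10, c11, c12, c13, c14, c17, c19, c2, c20, c21, c22, c23, c24, c3, c4, c6}.
Reachable from c6: {c10, c12, c13, c14, c23, c4, c6}.
In c24's history but not c6's: {c1, c11, c17, c19, c2, c20, c21, c22, c24, c3} — 10 commits.

10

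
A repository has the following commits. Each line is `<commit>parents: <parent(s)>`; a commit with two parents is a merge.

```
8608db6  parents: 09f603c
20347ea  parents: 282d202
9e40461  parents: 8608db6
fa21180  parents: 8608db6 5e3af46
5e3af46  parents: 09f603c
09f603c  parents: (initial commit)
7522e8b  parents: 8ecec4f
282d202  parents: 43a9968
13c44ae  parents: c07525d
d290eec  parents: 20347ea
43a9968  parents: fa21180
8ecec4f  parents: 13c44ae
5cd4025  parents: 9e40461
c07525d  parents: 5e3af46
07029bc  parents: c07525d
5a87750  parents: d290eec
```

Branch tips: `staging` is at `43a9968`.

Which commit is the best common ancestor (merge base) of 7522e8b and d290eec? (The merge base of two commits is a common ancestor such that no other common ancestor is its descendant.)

5e3af46

Ancestors of 7522e8b: {09f603c, 13c44ae, 5e3af46, 7522e8b, 8ecec4f, c07525d}.
Ancestors of d290eec: {09f603c, 20347ea, 282d202, 43a9968, 5e3af46, 8608db6, d290eec, fa21180}.
Common ancestors: {09f603c, 5e3af46}.
Among these, 5e3af46 is not an ancestor of any other common ancestor — it is the merge base.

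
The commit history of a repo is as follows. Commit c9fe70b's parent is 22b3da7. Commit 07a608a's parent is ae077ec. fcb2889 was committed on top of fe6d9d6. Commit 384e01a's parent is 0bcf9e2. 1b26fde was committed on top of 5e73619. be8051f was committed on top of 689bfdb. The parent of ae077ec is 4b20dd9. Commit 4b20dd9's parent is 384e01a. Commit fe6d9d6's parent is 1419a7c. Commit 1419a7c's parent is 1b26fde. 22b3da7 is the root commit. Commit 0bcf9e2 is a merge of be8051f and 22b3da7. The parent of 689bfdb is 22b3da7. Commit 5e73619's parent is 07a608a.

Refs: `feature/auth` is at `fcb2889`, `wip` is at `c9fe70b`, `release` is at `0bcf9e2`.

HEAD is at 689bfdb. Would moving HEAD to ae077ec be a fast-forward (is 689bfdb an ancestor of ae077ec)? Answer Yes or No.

A fast-forward from 689bfdb to ae077ec is possible iff 689bfdb is an ancestor of ae077ec.
Ancestors of ae077ec: {0bcf9e2, 22b3da7, 384e01a, 4b20dd9, 689bfdb, ae077ec, be8051f}.
689bfdb is among them, so fast-forward is possible.

Yes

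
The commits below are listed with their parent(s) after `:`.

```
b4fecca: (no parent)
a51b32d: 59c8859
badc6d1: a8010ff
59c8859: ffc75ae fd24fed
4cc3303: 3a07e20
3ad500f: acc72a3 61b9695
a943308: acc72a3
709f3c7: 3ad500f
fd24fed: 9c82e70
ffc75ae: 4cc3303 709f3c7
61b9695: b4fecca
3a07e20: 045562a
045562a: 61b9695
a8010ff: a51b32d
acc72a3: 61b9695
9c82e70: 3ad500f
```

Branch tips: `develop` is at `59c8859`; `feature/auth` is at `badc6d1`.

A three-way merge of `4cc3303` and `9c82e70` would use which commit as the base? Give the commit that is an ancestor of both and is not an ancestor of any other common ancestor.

61b9695

Ancestors of 4cc3303: {045562a, 3a07e20, 4cc3303, 61b9695, b4fecca}.
Ancestors of 9c82e70: {3ad500f, 61b9695, 9c82e70, acc72a3, b4fecca}.
Common ancestors: {61b9695, b4fecca}.
Among these, 61b9695 is not an ancestor of any other common ancestor — it is the merge base.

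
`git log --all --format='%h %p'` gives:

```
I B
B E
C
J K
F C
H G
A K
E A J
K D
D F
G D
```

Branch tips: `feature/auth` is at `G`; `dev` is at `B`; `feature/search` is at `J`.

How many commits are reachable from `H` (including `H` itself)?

Walking parent pointers from H: reachable set = {C, D, F, G, H}.
That is 5 commits.

5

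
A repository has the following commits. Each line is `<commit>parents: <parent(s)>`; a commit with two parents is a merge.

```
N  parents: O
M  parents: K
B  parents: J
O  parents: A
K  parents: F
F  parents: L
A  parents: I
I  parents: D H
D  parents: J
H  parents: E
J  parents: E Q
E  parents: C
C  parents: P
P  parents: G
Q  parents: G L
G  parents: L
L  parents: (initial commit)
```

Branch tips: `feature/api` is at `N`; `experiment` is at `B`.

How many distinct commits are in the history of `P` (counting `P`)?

3

Walking parent pointers from P: reachable set = {G, L, P}.
That is 3 commits.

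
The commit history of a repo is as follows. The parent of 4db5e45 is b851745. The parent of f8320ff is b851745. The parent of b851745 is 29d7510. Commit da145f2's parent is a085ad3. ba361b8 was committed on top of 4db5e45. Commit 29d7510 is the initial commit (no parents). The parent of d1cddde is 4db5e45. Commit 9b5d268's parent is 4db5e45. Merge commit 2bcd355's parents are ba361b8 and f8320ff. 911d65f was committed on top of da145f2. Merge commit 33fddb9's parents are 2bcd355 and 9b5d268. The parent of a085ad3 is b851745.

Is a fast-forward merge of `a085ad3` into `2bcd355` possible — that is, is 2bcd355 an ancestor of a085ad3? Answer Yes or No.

No

A fast-forward from 2bcd355 to a085ad3 is possible iff 2bcd355 is an ancestor of a085ad3.
Ancestors of a085ad3: {29d7510, a085ad3, b851745}.
2bcd355 is not among them, so fast-forward is not possible.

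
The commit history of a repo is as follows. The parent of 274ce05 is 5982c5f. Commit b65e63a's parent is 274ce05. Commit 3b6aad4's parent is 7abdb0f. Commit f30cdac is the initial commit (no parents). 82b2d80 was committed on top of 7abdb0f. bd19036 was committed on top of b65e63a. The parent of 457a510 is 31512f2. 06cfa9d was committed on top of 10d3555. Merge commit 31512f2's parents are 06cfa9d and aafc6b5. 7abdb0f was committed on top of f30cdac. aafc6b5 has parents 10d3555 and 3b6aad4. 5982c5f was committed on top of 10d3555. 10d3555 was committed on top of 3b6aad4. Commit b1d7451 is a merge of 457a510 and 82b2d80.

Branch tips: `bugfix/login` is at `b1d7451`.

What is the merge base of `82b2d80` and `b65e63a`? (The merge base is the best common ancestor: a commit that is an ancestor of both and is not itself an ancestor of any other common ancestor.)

Ancestors of 82b2d80: {7abdb0f, 82b2d80, f30cdac}.
Ancestors of b65e63a: {10d3555, 274ce05, 3b6aad4, 5982c5f, 7abdb0f, b65e63a, f30cdac}.
Common ancestors: {7abdb0f, f30cdac}.
Among these, 7abdb0f is not an ancestor of any other common ancestor — it is the merge base.

7abdb0f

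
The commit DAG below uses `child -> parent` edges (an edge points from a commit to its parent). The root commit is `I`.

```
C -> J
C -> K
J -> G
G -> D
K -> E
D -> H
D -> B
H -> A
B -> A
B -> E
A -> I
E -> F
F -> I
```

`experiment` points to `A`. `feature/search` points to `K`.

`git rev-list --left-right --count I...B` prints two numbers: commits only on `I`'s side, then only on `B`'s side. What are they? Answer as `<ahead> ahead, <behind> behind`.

Reachable from I: {I}.
Reachable from B: {A, B, E, F, I}.
Only in I's history (ahead): {} — 0.
Only in B's history (behind): {A, B, E, F} — 4.

0 ahead, 4 behind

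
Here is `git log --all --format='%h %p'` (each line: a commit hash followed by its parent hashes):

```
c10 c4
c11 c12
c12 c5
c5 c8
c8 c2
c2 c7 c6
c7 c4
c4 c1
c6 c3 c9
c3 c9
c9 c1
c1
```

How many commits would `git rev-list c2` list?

7

Walking parent pointers from c2: reachable set = {c1, c2, c3, c4, c6, c7, c9}.
That is 7 commits.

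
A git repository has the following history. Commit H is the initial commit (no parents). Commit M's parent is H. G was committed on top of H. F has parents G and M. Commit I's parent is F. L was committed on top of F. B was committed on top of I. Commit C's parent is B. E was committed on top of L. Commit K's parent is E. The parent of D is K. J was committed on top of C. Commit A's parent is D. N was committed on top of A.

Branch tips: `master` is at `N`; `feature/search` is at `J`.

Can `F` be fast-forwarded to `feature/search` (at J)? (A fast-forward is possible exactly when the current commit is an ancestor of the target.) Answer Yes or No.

A fast-forward from F to J is possible iff F is an ancestor of J.
Ancestors of J: {B, C, F, G, H, I, J, M}.
F is among them, so fast-forward is possible.

Yes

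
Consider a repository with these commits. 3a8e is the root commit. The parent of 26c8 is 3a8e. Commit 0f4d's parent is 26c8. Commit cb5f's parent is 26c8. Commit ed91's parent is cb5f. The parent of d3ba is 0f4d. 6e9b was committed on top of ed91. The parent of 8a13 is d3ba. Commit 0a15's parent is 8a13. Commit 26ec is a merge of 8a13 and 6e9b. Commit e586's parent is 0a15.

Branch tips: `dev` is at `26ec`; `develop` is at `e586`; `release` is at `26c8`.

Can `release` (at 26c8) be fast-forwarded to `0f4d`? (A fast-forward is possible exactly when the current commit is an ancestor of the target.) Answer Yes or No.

Yes

A fast-forward from 26c8 to 0f4d is possible iff 26c8 is an ancestor of 0f4d.
Ancestors of 0f4d: {0f4d, 26c8, 3a8e}.
26c8 is among them, so fast-forward is possible.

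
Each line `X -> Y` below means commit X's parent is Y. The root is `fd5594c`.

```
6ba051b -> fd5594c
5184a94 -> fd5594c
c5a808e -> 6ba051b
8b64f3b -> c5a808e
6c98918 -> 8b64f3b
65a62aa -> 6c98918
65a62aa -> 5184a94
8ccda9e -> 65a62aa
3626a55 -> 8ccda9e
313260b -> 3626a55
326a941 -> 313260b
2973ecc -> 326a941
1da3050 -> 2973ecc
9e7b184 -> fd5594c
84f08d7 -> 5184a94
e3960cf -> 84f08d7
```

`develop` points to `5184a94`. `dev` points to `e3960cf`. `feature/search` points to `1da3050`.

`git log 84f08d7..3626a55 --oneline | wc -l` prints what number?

7

Reachable from 3626a55: {3626a55, 5184a94, 65a62aa, 6ba051b, 6c98918, 8b64f3b, 8ccda9e, c5a808e, fd5594c}.
Reachable from 84f08d7: {5184a94, 84f08d7, fd5594c}.
In 3626a55's history but not 84f08d7's: {3626a55, 65a62aa, 6ba051b, 6c98918, 8b64f3b, 8ccda9e, c5a808e} — 7 commits.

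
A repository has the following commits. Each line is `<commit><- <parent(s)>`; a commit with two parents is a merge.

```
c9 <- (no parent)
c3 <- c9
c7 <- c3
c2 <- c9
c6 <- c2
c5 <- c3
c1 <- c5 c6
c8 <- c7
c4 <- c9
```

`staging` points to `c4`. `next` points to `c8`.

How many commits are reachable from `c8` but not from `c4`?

Reachable from c8: {c3, c7, c8, c9}.
Reachable from c4: {c4, c9}.
In c8's history but not c4's: {c3, c7, c8} — 3 commits.

3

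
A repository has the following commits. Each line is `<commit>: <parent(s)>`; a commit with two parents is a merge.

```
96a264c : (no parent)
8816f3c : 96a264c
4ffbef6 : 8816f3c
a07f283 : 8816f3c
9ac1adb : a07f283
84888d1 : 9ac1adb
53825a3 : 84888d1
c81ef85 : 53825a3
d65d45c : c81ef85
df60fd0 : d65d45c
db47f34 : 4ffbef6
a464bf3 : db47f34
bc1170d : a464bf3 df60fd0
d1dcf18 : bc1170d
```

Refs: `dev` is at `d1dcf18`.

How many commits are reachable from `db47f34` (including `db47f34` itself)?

Walking parent pointers from db47f34: reachable set = {4ffbef6, 8816f3c, 96a264c, db47f34}.
That is 4 commits.

4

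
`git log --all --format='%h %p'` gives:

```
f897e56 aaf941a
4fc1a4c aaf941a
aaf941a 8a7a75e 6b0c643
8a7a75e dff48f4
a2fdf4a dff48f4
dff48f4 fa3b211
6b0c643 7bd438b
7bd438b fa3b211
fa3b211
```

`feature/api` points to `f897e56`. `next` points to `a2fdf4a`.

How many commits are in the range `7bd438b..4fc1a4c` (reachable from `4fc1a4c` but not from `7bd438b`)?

Reachable from 4fc1a4c: {4fc1a4c, 6b0c643, 7bd438b, 8a7a75e, aaf941a, dff48f4, fa3b211}.
Reachable from 7bd438b: {7bd438b, fa3b211}.
In 4fc1a4c's history but not 7bd438b's: {4fc1a4c, 6b0c643, 8a7a75e, aaf941a, dff48f4} — 5 commits.

5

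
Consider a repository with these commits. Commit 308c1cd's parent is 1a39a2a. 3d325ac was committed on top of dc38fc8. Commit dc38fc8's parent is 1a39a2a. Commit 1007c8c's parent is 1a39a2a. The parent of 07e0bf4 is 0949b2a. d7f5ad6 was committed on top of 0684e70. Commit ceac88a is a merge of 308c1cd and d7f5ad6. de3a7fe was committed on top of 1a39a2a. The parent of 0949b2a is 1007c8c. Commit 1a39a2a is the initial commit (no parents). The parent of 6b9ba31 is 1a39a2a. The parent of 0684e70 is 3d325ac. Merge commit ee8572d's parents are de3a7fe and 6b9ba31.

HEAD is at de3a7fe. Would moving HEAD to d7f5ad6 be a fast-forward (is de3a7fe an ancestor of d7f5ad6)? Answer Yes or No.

No

A fast-forward from de3a7fe to d7f5ad6 is possible iff de3a7fe is an ancestor of d7f5ad6.
Ancestors of d7f5ad6: {0684e70, 1a39a2a, 3d325ac, d7f5ad6, dc38fc8}.
de3a7fe is not among them, so fast-forward is not possible.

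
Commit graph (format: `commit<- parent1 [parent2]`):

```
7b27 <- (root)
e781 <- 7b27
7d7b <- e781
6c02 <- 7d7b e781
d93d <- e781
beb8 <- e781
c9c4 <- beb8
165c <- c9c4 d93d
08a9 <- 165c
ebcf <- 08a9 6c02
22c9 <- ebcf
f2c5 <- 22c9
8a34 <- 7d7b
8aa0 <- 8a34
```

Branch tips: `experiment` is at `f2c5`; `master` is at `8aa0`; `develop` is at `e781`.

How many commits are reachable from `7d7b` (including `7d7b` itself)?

Walking parent pointers from 7d7b: reachable set = {7b27, 7d7b, e781}.
That is 3 commits.

3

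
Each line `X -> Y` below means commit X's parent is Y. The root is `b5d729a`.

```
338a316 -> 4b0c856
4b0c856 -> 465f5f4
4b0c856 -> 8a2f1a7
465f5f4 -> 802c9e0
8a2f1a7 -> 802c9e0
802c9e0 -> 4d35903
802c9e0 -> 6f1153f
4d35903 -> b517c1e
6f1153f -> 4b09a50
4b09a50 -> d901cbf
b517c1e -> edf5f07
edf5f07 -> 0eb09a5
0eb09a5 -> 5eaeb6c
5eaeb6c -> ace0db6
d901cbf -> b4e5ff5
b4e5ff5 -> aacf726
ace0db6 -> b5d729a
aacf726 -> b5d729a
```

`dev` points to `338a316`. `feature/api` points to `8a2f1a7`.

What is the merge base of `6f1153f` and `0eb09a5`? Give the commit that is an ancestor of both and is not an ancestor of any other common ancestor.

Ancestors of 6f1153f: {4b09a50, 6f1153f, aacf726, b4e5ff5, b5d729a, d901cbf}.
Ancestors of 0eb09a5: {0eb09a5, 5eaeb6c, ace0db6, b5d729a}.
Common ancestors: {b5d729a}.
The only common ancestor is b5d729a, so it is the merge base.

b5d729a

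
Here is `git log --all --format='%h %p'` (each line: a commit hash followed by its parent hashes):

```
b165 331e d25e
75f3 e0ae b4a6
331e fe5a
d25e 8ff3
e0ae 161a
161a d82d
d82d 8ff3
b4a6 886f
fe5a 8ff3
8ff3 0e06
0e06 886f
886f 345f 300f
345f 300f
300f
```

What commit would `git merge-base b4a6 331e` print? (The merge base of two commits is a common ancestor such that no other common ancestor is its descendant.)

Ancestors of b4a6: {300f, 345f, 886f, b4a6}.
Ancestors of 331e: {0e06, 300f, 331e, 345f, 886f, 8ff3, fe5a}.
Common ancestors: {300f, 345f, 886f}.
Among these, 886f is not an ancestor of any other common ancestor — it is the merge base.

886f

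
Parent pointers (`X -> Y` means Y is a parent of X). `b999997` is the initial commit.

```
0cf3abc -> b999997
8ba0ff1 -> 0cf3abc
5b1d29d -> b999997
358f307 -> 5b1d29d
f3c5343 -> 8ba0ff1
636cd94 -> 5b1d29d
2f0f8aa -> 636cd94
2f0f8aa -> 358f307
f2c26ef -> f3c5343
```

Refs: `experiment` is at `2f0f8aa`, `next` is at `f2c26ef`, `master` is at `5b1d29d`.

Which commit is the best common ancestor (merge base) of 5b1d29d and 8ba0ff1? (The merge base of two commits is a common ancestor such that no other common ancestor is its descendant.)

Ancestors of 5b1d29d: {5b1d29d, b999997}.
Ancestors of 8ba0ff1: {0cf3abc, 8ba0ff1, b999997}.
Common ancestors: {b999997}.
The only common ancestor is b999997, so it is the merge base.

b999997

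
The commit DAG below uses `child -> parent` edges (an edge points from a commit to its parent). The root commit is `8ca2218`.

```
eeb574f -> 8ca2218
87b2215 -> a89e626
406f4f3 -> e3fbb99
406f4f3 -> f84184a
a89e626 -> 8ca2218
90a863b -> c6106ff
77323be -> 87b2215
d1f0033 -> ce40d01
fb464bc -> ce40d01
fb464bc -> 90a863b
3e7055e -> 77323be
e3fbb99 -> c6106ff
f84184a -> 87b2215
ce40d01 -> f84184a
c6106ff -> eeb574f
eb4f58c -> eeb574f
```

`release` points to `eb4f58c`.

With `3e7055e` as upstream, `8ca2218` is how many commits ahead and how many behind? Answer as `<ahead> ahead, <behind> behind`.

0 ahead, 4 behind

Reachable from 8ca2218: {8ca2218}.
Reachable from 3e7055e: {3e7055e, 77323be, 87b2215, 8ca2218, a89e626}.
Only in 8ca2218's history (ahead): {} — 0.
Only in 3e7055e's history (behind): {3e7055e, 77323be, 87b2215, a89e626} — 4.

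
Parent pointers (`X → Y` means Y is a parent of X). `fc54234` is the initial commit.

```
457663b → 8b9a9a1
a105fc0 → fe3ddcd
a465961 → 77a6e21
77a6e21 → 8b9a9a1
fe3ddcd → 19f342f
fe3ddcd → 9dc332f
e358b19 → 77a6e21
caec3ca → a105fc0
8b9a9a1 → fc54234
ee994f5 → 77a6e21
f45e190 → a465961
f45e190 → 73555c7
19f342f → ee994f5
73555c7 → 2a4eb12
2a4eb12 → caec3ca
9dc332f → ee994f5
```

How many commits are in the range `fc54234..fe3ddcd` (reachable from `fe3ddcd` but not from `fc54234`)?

Reachable from fe3ddcd: {19f342f, 77a6e21, 8b9a9a1, 9dc332f, ee994f5, fc54234, fe3ddcd}.
Reachable from fc54234: {fc54234}.
In fe3ddcd's history but not fc54234's: {19f342f, 77a6e21, 8b9a9a1, 9dc332f, ee994f5, fe3ddcd} — 6 commits.

6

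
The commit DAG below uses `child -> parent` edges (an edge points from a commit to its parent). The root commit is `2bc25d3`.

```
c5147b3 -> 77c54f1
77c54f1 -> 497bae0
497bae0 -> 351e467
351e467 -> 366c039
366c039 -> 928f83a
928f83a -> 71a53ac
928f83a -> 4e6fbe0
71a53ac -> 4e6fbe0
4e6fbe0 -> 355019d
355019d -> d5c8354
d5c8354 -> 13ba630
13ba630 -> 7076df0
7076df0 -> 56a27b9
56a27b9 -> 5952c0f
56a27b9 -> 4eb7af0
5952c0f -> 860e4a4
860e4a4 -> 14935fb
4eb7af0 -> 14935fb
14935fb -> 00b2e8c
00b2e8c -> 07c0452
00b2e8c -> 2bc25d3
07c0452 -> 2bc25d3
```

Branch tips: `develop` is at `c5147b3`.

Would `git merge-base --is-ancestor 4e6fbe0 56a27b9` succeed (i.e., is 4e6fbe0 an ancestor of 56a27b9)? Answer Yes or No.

Ancestors of 56a27b9: {00b2e8c, 07c0452, 14935fb, 2bc25d3, 4eb7af0, 56a27b9, 5952c0f, 860e4a4}.
4e6fbe0 is not in that set, so it is not an ancestor of 56a27b9.

No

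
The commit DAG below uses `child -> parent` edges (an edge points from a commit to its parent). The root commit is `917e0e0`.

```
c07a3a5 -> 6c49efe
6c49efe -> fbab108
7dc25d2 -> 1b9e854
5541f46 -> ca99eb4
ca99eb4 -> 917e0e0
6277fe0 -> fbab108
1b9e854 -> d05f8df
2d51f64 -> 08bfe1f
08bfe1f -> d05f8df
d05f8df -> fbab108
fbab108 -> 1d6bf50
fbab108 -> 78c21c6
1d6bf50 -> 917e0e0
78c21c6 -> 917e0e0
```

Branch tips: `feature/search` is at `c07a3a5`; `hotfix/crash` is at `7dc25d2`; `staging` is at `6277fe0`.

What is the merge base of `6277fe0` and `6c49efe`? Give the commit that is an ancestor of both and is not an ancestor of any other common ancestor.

Ancestors of 6277fe0: {1d6bf50, 6277fe0, 78c21c6, 917e0e0, fbab108}.
Ancestors of 6c49efe: {1d6bf50, 6c49efe, 78c21c6, 917e0e0, fbab108}.
Common ancestors: {1d6bf50, 78c21c6, 917e0e0, fbab108}.
Among these, fbab108 is not an ancestor of any other common ancestor — it is the merge base.

fbab108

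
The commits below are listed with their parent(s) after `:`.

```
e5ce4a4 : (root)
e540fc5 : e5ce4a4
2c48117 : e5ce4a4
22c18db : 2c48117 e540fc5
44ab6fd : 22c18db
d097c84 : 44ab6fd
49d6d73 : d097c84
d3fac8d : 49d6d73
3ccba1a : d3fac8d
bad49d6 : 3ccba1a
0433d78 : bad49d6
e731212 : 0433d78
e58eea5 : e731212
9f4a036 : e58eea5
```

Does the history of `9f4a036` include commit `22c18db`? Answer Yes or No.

Yes

Ancestors of 9f4a036 (commits reachable by following parents): {0433d78, 22c18db, 2c48117, 3ccba1a, 44ab6fd, 49d6d73, 9f4a036, bad49d6, d097c84, d3fac8d, e540fc5, e58eea5, e5ce4a4, e731212}.
22c18db is in that set, so it is an ancestor of 9f4a036.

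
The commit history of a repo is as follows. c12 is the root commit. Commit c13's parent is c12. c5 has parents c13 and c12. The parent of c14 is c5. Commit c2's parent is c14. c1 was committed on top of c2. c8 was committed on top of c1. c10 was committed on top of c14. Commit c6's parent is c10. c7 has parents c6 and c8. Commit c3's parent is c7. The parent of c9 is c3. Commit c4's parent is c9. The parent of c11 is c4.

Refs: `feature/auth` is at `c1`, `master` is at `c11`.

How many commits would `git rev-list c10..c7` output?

5

Reachable from c7: {c1, c10, c12, c13, c14, c2, c5, c6, c7, c8}.
Reachable from c10: {c10, c12, c13, c14, c5}.
In c7's history but not c10's: {c1, c2, c6, c7, c8} — 5 commits.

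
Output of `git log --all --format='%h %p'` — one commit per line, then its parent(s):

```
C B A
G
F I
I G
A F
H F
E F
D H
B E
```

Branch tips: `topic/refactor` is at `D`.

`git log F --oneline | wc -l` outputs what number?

3

Walking parent pointers from F: reachable set = {F, G, I}.
That is 3 commits.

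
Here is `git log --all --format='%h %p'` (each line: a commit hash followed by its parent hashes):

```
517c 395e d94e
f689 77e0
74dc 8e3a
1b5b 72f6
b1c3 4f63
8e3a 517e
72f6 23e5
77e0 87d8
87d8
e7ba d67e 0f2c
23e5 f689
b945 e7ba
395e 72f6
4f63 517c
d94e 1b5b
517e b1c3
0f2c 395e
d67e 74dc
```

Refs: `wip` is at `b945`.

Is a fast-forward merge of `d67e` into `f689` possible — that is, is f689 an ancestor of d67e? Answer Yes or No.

Yes

A fast-forward from f689 to d67e is possible iff f689 is an ancestor of d67e.
Ancestors of d67e: {1b5b, 23e5, 395e, 4f63, 517c, 517e, 72f6, 74dc, 77e0, 87d8, 8e3a, b1c3, d67e, d94e, f689}.
f689 is among them, so fast-forward is possible.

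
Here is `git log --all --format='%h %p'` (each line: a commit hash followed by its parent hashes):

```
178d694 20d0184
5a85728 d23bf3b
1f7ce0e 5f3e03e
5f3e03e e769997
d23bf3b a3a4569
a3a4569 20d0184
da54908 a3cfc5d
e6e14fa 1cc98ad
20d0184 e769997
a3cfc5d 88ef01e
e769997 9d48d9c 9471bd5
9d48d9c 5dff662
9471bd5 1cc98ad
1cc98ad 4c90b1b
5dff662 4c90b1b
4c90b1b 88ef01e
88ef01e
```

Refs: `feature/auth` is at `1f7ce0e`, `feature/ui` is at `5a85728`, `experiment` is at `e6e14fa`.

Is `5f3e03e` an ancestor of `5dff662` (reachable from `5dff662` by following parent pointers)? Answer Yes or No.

Ancestors of 5dff662: {4c90b1b, 5dff662, 88ef01e}.
5f3e03e is not in that set, so it is not an ancestor of 5dff662.

No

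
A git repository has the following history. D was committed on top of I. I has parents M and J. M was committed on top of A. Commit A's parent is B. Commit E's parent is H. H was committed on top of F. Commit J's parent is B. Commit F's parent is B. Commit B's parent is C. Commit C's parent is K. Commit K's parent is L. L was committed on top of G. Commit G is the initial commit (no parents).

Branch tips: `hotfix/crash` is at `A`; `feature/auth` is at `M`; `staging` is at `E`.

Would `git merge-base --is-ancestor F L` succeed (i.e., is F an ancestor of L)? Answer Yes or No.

Ancestors of L: {G, L}.
F is not in that set, so it is not an ancestor of L.

No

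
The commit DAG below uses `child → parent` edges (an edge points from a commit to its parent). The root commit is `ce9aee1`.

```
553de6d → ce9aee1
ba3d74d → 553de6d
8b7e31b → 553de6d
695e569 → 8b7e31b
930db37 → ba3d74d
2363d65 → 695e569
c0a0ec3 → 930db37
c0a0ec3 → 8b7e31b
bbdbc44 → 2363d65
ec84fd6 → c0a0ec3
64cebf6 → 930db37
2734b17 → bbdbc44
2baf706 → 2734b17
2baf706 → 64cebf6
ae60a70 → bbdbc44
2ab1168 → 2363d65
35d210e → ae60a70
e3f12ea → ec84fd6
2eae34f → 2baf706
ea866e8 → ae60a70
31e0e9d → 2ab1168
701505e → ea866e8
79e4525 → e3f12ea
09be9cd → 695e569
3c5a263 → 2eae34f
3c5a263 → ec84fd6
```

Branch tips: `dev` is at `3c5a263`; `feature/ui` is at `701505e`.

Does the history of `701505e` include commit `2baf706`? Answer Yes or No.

Ancestors of 701505e: {2363d65, 553de6d, 695e569, 701505e, 8b7e31b, ae60a70, bbdbc44, ce9aee1, ea866e8}.
2baf706 is not in that set, so it is not an ancestor of 701505e.

No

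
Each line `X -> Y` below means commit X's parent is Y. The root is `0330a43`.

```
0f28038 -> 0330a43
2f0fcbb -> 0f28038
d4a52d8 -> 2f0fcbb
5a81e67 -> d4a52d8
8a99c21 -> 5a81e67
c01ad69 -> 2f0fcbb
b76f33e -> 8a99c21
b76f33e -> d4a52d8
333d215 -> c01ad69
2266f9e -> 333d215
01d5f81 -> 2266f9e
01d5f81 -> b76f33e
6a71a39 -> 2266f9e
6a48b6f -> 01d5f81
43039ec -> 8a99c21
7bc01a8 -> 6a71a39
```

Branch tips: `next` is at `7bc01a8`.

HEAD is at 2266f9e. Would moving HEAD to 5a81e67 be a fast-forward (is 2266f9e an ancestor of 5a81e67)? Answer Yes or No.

A fast-forward from 2266f9e to 5a81e67 is possible iff 2266f9e is an ancestor of 5a81e67.
Ancestors of 5a81e67: {0330a43, 0f28038, 2f0fcbb, 5a81e67, d4a52d8}.
2266f9e is not among them, so fast-forward is not possible.

No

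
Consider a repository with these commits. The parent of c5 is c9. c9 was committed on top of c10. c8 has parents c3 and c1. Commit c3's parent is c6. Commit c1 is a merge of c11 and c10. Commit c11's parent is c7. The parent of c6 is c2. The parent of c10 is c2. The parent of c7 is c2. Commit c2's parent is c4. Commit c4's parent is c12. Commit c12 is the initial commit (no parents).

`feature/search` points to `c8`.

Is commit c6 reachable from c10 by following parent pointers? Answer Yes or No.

Ancestors of c10: {c10, c12, c2, c4}.
c6 is not in that set, so it is not an ancestor of c10.

No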